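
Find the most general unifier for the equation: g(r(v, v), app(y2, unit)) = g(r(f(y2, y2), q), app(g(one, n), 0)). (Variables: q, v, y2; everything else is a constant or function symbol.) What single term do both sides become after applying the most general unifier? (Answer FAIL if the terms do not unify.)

FAIL

Decompose g/2: r(v, v) = r(f(y2, y2), q),  app(y2, unit) = app(g(one, n), 0).
Decompose r/2: v = f(y2, y2),  v = q.
Bind v := f(y2, y2); substituting into the one remaining equation that mentions v gives: f(y2, y2) = q.
Bind q := f(y2, y2); no other remaining equation mentions q.
Decompose app/2: y2 = g(one, n),  unit = 0.
Bind y2 := g(one, n); no other remaining equation mentions y2. Substituting into the earlier bindings gives v := f(g(one, n), g(one, n)), q := f(g(one, n), g(one, n)).
Clash: constants unit and 0 differ; no unifier exists.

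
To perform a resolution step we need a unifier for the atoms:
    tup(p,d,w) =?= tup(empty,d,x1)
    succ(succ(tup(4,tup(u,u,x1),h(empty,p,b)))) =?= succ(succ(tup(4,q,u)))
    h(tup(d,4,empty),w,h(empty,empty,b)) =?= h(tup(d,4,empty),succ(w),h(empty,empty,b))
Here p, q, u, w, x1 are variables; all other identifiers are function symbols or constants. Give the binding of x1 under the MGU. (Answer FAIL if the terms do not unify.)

FAIL

Decompose tup/3: p =?= empty,  d =?= d,  w =?= x1.
Bind p := empty; substituting into the one remaining equation that mentions p gives: succ(succ(tup(4,tup(u,u,x1),h(empty,empty,b)))) =?= succ(succ(tup(4,q,u))).
Delete trivial equation d =?= d.
Bind w := x1; substituting into the one remaining equation that mentions w gives: h(tup(d,4,empty),x1,h(empty,empty,b)) =?= h(tup(d,4,empty),succ(x1),h(empty,empty,b)).
Decompose succ/1: succ(tup(4,tup(u,u,x1),h(empty,empty,b))) =?= succ(tup(4,q,u)).
Decompose succ/1: tup(4,tup(u,u,x1),h(empty,empty,b)) =?= tup(4,q,u).
Decompose tup/3: 4 =?= 4,  tup(u,u,x1) =?= q,  h(empty,empty,b) =?= u.
Delete trivial equation 4 =?= 4.
Bind q := tup(u,u,x1); no other remaining equation mentions q.
Bind u := h(empty,empty,b); no other remaining equation mentions u. Substituting into the earlier binding gives q := tup(h(empty,empty,b),h(empty,empty,b),x1).
Decompose h/3: tup(d,4,empty) =?= tup(d,4,empty),  x1 =?= succ(x1),  h(empty,empty,b) =?= h(empty,empty,b).
Delete trivial equation tup(d,4,empty) =?= tup(d,4,empty).
Occurs check fails: x1 occurs in succ(x1); the equation x1 =?= succ(x1) has no finite solution.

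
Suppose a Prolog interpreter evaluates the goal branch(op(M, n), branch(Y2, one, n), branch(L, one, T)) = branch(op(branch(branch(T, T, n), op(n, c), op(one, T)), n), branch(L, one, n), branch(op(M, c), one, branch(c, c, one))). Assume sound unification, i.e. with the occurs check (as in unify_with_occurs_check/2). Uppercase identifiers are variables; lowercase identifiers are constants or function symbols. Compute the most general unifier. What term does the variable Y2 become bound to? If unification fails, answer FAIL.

op(branch(branch(branch(c, c, one), branch(c, c, one), n), op(n, c), op(one, branch(c, c, one))), c)

Decompose branch/3: op(M, n) = op(branch(branch(T, T, n), op(n, c), op(one, T)), n),  branch(Y2, one, n) = branch(L, one, n),  branch(L, one, T) = branch(op(M, c), one, branch(c, c, one)).
Decompose op/2: M = branch(branch(T, T, n), op(n, c), op(one, T)),  n = n.
Bind M := branch(branch(T, T, n), op(n, c), op(one, T)); substituting into the one remaining equation that mentions M gives: branch(L, one, T) = branch(op(branch(branch(T, T, n), op(n, c), op(one, T)), c), one, branch(c, c, one)).
Delete trivial equation n = n.
Decompose branch/3: Y2 = L,  one = one,  n = n.
Bind Y2 := L; no other remaining equation mentions Y2.
Delete trivial equation one = one.
Delete trivial equation n = n.
Decompose branch/3: L = op(branch(branch(T, T, n), op(n, c), op(one, T)), c),  one = one,  T = branch(c, c, one).
Bind L := op(branch(branch(T, T, n), op(n, c), op(one, T)), c); no other remaining equation mentions L. Substituting into the earlier binding gives Y2 := op(branch(branch(T, T, n), op(n, c), op(one, T)), c).
Delete trivial equation one = one.
Bind T := branch(c, c, one). Substituting into the earlier bindings gives M := branch(branch(branch(c, c, one), branch(c, c, one), n), op(n, c), op(one, branch(c, c, one))), Y2 := op(branch(branch(branch(c, c, one), branch(c, c, one), n), op(n, c), op(one, branch(c, c, one))), c), L := op(branch(branch(branch(c, c, one), branch(c, c, one), n), op(n, c), op(one, branch(c, c, one))), c).
MGU = { M = branch(branch(branch(c, c, one), branch(c, c, one), n), op(n, c), op(one, branch(c, c, one))), Y2 = op(branch(branch(branch(c, c, one), branch(c, c, one), n), op(n, c), op(one, branch(c, c, one))), c), L = op(branch(branch(branch(c, c, one), branch(c, c, one), n), op(n, c), op(one, branch(c, c, one))), c), T = branch(c, c, one) }, so Y2 = op(branch(branch(branch(c, c, one), branch(c, c, one), n), op(n, c), op(one, branch(c, c, one))), c).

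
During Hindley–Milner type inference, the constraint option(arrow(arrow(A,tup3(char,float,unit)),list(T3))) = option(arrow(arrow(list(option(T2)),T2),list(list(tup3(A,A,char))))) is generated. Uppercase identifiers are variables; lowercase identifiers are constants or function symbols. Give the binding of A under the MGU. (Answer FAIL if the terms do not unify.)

list(option(tup3(char,float,unit)))

Decompose option/1: arrow(arrow(A,tup3(char,float,unit)),list(T3)) = arrow(arrow(list(option(T2)),T2),list(list(tup3(A,A,char)))).
Decompose arrow/2: arrow(A,tup3(char,float,unit)) = arrow(list(option(T2)),T2),  list(T3) = list(list(tup3(A,A,char))).
Decompose arrow/2: A = list(option(T2)),  tup3(char,float,unit) = T2.
Bind A := list(option(T2)); substituting into the one remaining equation that mentions A gives: list(T3) = list(list(tup3(list(option(T2)),list(option(T2)),char))).
Bind T2 := tup3(char,float,unit); substituting into the remaining equation gives: list(T3) = list(list(tup3(list(option(tup3(char,float,unit))),list(option(tup3(char,float,unit))),char))). Substituting into the earlier binding gives A := list(option(tup3(char,float,unit))).
Decompose list/1: T3 = list(tup3(list(option(tup3(char,float,unit))),list(option(tup3(char,float,unit))),char)).
Bind T3 := list(tup3(list(option(tup3(char,float,unit))),list(option(tup3(char,float,unit))),char)).
MGU = { A -> list(option(tup3(char,float,unit))), T2 -> tup3(char,float,unit), T3 -> list(tup3(list(option(tup3(char,float,unit))),list(option(tup3(char,float,unit))),char)) }, so A -> list(option(tup3(char,float,unit))).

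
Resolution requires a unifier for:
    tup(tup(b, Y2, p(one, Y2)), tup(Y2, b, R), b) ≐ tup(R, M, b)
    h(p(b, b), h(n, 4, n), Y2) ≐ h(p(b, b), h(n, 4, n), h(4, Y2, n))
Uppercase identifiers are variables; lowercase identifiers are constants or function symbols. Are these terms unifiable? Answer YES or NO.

Decompose tup/3: tup(b, Y2, p(one, Y2)) ≐ R,  tup(Y2, b, R) ≐ M,  b ≐ b.
Bind R := tup(b, Y2, p(one, Y2)); substituting into the one remaining equation that mentions R gives: tup(Y2, b, tup(b, Y2, p(one, Y2))) ≐ M.
Bind M := tup(Y2, b, tup(b, Y2, p(one, Y2))); no other remaining equation mentions M.
Delete trivial equation b ≐ b.
Decompose h/3: p(b, b) ≐ p(b, b),  h(n, 4, n) ≐ h(n, 4, n),  Y2 ≐ h(4, Y2, n).
Delete trivial equation p(b, b) ≐ p(b, b).
Delete trivial equation h(n, 4, n) ≐ h(n, 4, n).
Occurs check fails: Y2 occurs in h(4, Y2, n); the equation Y2 ≐ h(4, Y2, n) has no finite solution.

NO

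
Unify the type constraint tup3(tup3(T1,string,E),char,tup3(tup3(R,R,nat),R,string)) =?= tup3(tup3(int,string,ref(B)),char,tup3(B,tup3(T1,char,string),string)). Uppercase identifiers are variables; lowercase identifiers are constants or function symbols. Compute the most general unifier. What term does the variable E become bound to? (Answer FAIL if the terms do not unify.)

Decompose tup3/3: tup3(T1,string,E) =?= tup3(int,string,ref(B)),  char =?= char,  tup3(tup3(R,R,nat),R,string) =?= tup3(B,tup3(T1,char,string),string).
Decompose tup3/3: T1 =?= int,  string =?= string,  E =?= ref(B).
Bind T1 := int; substituting into the one remaining equation that mentions T1 gives: tup3(tup3(R,R,nat),R,string) =?= tup3(B,tup3(int,char,string),string).
Delete trivial equation string =?= string.
Bind E := ref(B); no other remaining equation mentions E.
Delete trivial equation char =?= char.
Decompose tup3/3: tup3(R,R,nat) =?= B,  R =?= tup3(int,char,string),  string =?= string.
Bind B := tup3(R,R,nat); no other remaining equation mentions B. Substituting into the earlier binding gives E := ref(tup3(R,R,nat)).
Bind R := tup3(int,char,string); no other remaining equation mentions R. Substituting into the earlier bindings gives E := ref(tup3(tup3(int,char,string),tup3(int,char,string),nat)), B := tup3(tup3(int,char,string),tup3(int,char,string),nat).
Delete trivial equation string =?= string.
MGU = { T1 := int, E := ref(tup3(tup3(int,char,string),tup3(int,char,string),nat)), B := tup3(tup3(int,char,string),tup3(int,char,string),nat), R := tup3(int,char,string) }, so E := ref(tup3(tup3(int,char,string),tup3(int,char,string),nat)).

ref(tup3(tup3(int,char,string),tup3(int,char,string),nat))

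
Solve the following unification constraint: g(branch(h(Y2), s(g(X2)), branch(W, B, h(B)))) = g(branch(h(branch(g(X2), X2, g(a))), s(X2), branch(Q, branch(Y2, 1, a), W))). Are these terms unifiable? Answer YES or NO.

Decompose g/1: branch(h(Y2), s(g(X2)), branch(W, B, h(B))) = branch(h(branch(g(X2), X2, g(a))), s(X2), branch(Q, branch(Y2, 1, a), W)).
Decompose branch/3: h(Y2) = h(branch(g(X2), X2, g(a))),  s(g(X2)) = s(X2),  branch(W, B, h(B)) = branch(Q, branch(Y2, 1, a), W).
Decompose h/1: Y2 = branch(g(X2), X2, g(a)).
Bind Y2 := branch(g(X2), X2, g(a)); substituting into the one remaining equation that mentions Y2 gives: branch(W, B, h(B)) = branch(Q, branch(branch(g(X2), X2, g(a)), 1, a), W).
Decompose s/1: g(X2) = X2.
Occurs check fails: X2 occurs in g(X2); the equation X2 = g(X2) has no finite solution.

NO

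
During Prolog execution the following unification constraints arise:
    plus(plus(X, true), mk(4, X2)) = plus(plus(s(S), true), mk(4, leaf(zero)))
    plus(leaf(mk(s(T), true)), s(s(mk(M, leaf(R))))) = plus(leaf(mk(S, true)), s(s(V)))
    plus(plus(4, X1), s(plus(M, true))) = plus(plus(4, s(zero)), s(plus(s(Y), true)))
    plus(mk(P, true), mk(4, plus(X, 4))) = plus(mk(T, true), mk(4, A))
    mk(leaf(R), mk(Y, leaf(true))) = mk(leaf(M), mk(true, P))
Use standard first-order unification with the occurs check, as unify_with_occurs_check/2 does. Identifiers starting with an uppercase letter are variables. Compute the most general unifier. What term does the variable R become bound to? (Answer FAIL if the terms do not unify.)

s(true)

Decompose plus/2: plus(X, true) = plus(s(S), true),  mk(4, X2) = mk(4, leaf(zero)).
Decompose plus/2: X = s(S),  true = true.
Bind X := s(S); substituting into the one remaining equation that mentions X gives: plus(mk(P, true), mk(4, plus(s(S), 4))) = plus(mk(T, true), mk(4, A)).
Delete trivial equation true = true.
Decompose mk/2: 4 = 4,  X2 = leaf(zero).
Delete trivial equation 4 = 4.
Bind X2 := leaf(zero); no other remaining equation mentions X2.
Decompose plus/2: leaf(mk(s(T), true)) = leaf(mk(S, true)),  s(s(mk(M, leaf(R)))) = s(s(V)).
Decompose leaf/1: mk(s(T), true) = mk(S, true).
Decompose mk/2: s(T) = S,  true = true.
Bind S := s(T); substituting into the one remaining equation that mentions S gives: plus(mk(P, true), mk(4, plus(s(s(T)), 4))) = plus(mk(T, true), mk(4, A)). Substituting into the earlier binding gives X := s(s(T)).
Delete trivial equation true = true.
Decompose s/1: s(mk(M, leaf(R))) = s(V).
Decompose s/1: mk(M, leaf(R)) = V.
Bind V := mk(M, leaf(R)); no other remaining equation mentions V.
Decompose plus/2: plus(4, X1) = plus(4, s(zero)),  s(plus(M, true)) = s(plus(s(Y), true)).
Decompose plus/2: 4 = 4,  X1 = s(zero).
Delete trivial equation 4 = 4.
Bind X1 := s(zero); no other remaining equation mentions X1.
Decompose s/1: plus(M, true) = plus(s(Y), true).
Decompose plus/2: M = s(Y),  true = true.
Bind M := s(Y); substituting into the one remaining equation that mentions M gives: mk(leaf(R), mk(Y, leaf(true))) = mk(leaf(s(Y)), mk(true, P)). Substituting into the earlier binding gives V := mk(s(Y), leaf(R)).
Delete trivial equation true = true.
Decompose plus/2: mk(P, true) = mk(T, true),  mk(4, plus(s(s(T)), 4)) = mk(4, A).
Decompose mk/2: P = T,  true = true.
Bind P := T; substituting into the one remaining equation that mentions P gives: mk(leaf(R), mk(Y, leaf(true))) = mk(leaf(s(Y)), mk(true, T)).
Delete trivial equation true = true.
Decompose mk/2: 4 = 4,  plus(s(s(T)), 4) = A.
Delete trivial equation 4 = 4.
Bind A := plus(s(s(T)), 4); no other remaining equation mentions A.
Decompose mk/2: leaf(R) = leaf(s(Y)),  mk(Y, leaf(true)) = mk(true, T).
Decompose leaf/1: R = s(Y).
Bind R := s(Y); no other remaining equation mentions R. Substituting into the earlier binding gives V := mk(s(Y), leaf(s(Y))).
Decompose mk/2: Y = true,  leaf(true) = T.
Bind Y := true; no other remaining equation mentions Y. Substituting into the earlier bindings gives V := mk(s(true), leaf(s(true))), M := s(true), R := s(true).
Bind T := leaf(true). Substituting into the earlier bindings gives X := s(s(leaf(true))), S := s(leaf(true)), P := leaf(true), A := plus(s(s(leaf(true))), 4).
MGU = { X -> s(s(leaf(true))), X2 -> leaf(zero), S -> s(leaf(true)), V -> mk(s(true), leaf(s(true))), X1 -> s(zero), M -> s(true), P -> leaf(true), A -> plus(s(s(leaf(true))), 4), R -> s(true), Y -> true, T -> leaf(true) }, so R -> s(true).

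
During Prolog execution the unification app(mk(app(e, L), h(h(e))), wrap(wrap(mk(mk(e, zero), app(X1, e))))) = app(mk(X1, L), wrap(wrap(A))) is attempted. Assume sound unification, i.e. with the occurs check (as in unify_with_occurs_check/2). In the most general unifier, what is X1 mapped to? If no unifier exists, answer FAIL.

Decompose app/2: mk(app(e, L), h(h(e))) = mk(X1, L),  wrap(wrap(mk(mk(e, zero), app(X1, e)))) = wrap(wrap(A)).
Decompose mk/2: app(e, L) = X1,  h(h(e)) = L.
Bind X1 := app(e, L); substituting into the one remaining equation that mentions X1 gives: wrap(wrap(mk(mk(e, zero), app(app(e, L), e)))) = wrap(wrap(A)).
Bind L := h(h(e)); substituting into the remaining equation gives: wrap(wrap(mk(mk(e, zero), app(app(e, h(h(e))), e)))) = wrap(wrap(A)). Substituting into the earlier binding gives X1 := app(e, h(h(e))).
Decompose wrap/1: wrap(mk(mk(e, zero), app(app(e, h(h(e))), e))) = wrap(A).
Decompose wrap/1: mk(mk(e, zero), app(app(e, h(h(e))), e)) = A.
Bind A := mk(mk(e, zero), app(app(e, h(h(e))), e)).
MGU = { X1 -> app(e, h(h(e))), L -> h(h(e)), A -> mk(mk(e, zero), app(app(e, h(h(e))), e)) }, so X1 -> app(e, h(h(e))).

app(e, h(h(e)))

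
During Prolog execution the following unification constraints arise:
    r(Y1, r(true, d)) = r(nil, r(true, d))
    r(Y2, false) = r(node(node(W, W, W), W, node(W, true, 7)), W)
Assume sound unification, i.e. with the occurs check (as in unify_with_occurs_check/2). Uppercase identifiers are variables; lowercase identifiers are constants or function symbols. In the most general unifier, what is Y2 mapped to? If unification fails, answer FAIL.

node(node(false, false, false), false, node(false, true, 7))

Decompose r/2: Y1 = nil,  r(true, d) = r(true, d).
Bind Y1 := nil; no other remaining equation mentions Y1.
Delete trivial equation r(true, d) = r(true, d).
Decompose r/2: Y2 = node(node(W, W, W), W, node(W, true, 7)),  false = W.
Bind Y2 := node(node(W, W, W), W, node(W, true, 7)); no other remaining equation mentions Y2.
Bind W := false. Substituting into the earlier binding gives Y2 := node(node(false, false, false), false, node(false, true, 7)).
MGU = { Y1 ↦ nil, Y2 ↦ node(node(false, false, false), false, node(false, true, 7)), W ↦ false }, so Y2 ↦ node(node(false, false, false), false, node(false, true, 7)).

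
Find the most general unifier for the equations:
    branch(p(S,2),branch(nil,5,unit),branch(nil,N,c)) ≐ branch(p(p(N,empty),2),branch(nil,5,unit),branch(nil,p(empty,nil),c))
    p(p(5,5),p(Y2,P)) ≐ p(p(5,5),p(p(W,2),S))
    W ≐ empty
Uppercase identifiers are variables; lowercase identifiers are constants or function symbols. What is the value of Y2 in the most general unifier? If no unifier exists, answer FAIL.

Decompose branch/3: p(S,2) ≐ p(p(N,empty),2),  branch(nil,5,unit) ≐ branch(nil,5,unit),  branch(nil,N,c) ≐ branch(nil,p(empty,nil),c).
Decompose p/2: S ≐ p(N,empty),  2 ≐ 2.
Bind S := p(N,empty); substituting into the one remaining equation that mentions S gives: p(p(5,5),p(Y2,P)) ≐ p(p(5,5),p(p(W,2),p(N,empty))).
Delete trivial equation 2 ≐ 2.
Delete trivial equation branch(nil,5,unit) ≐ branch(nil,5,unit).
Decompose branch/3: nil ≐ nil,  N ≐ p(empty,nil),  c ≐ c.
Delete trivial equation nil ≐ nil.
Bind N := p(empty,nil); substituting into the one remaining equation that mentions N gives: p(p(5,5),p(Y2,P)) ≐ p(p(5,5),p(p(W,2),p(p(empty,nil),empty))). Substituting into the earlier binding gives S := p(p(empty,nil),empty).
Delete trivial equation c ≐ c.
Decompose p/2: p(5,5) ≐ p(5,5),  p(Y2,P) ≐ p(p(W,2),p(p(empty,nil),empty)).
Delete trivial equation p(5,5) ≐ p(5,5).
Decompose p/2: Y2 ≐ p(W,2),  P ≐ p(p(empty,nil),empty).
Bind Y2 := p(W,2); no other remaining equation mentions Y2.
Bind P := p(p(empty,nil),empty); no other remaining equation mentions P.
Bind W := empty. Substituting into the earlier binding gives Y2 := p(empty,2).
MGU = { S := p(p(empty,nil),empty), N := p(empty,nil), Y2 := p(empty,2), P := p(p(empty,nil),empty), W := empty }, so Y2 := p(empty,2).

p(empty,2)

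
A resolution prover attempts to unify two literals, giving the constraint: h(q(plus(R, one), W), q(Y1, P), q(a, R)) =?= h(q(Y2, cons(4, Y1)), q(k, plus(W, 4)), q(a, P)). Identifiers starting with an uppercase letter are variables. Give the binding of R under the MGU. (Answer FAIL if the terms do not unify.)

Decompose h/3: q(plus(R, one), W) =?= q(Y2, cons(4, Y1)),  q(Y1, P) =?= q(k, plus(W, 4)),  q(a, R) =?= q(a, P).
Decompose q/2: plus(R, one) =?= Y2,  W =?= cons(4, Y1).
Bind Y2 := plus(R, one); no other remaining equation mentions Y2.
Bind W := cons(4, Y1); substituting into the one remaining equation that mentions W gives: q(Y1, P) =?= q(k, plus(cons(4, Y1), 4)).
Decompose q/2: Y1 =?= k,  P =?= plus(cons(4, Y1), 4).
Bind Y1 := k; substituting into the one remaining equation that mentions Y1 gives: P =?= plus(cons(4, k), 4). Substituting into the earlier binding gives W := cons(4, k).
Bind P := plus(cons(4, k), 4); substituting into the remaining equation gives: q(a, R) =?= q(a, plus(cons(4, k), 4)).
Decompose q/2: a =?= a,  R =?= plus(cons(4, k), 4).
Delete trivial equation a =?= a.
Bind R := plus(cons(4, k), 4). Substituting into the earlier binding gives Y2 := plus(plus(cons(4, k), 4), one).
MGU = { Y2 -> plus(plus(cons(4, k), 4), one), W -> cons(4, k), Y1 -> k, P -> plus(cons(4, k), 4), R -> plus(cons(4, k), 4) }, so R -> plus(cons(4, k), 4).

plus(cons(4, k), 4)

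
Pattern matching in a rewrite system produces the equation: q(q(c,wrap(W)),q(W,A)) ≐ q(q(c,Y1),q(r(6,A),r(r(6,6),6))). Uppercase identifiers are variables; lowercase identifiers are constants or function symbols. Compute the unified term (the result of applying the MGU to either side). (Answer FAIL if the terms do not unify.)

Decompose q/2: q(c,wrap(W)) ≐ q(c,Y1),  q(W,A) ≐ q(r(6,A),r(r(6,6),6)).
Decompose q/2: c ≐ c,  wrap(W) ≐ Y1.
Delete trivial equation c ≐ c.
Bind Y1 := wrap(W); no other remaining equation mentions Y1.
Decompose q/2: W ≐ r(6,A),  A ≐ r(r(6,6),6).
Bind W := r(6,A); no other remaining equation mentions W. Substituting into the earlier binding gives Y1 := wrap(r(6,A)).
Bind A := r(r(6,6),6). Substituting into the earlier bindings gives Y1 := wrap(r(6,r(r(6,6),6))), W := r(6,r(r(6,6),6)).
Applying the MGU to either side gives q(q(c,wrap(r(6,r(r(6,6),6)))),q(r(6,r(r(6,6),6)),r(r(6,6),6))).

q(q(c,wrap(r(6,r(r(6,6),6)))),q(r(6,r(r(6,6),6)),r(r(6,6),6)))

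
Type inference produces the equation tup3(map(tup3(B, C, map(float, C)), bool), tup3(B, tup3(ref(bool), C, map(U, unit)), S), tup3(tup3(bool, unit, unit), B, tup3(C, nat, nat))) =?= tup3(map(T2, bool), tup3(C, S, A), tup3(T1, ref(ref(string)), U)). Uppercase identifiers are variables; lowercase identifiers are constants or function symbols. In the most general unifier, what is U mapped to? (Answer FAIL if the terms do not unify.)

Decompose tup3/3: map(tup3(B, C, map(float, C)), bool) =?= map(T2, bool),  tup3(B, tup3(ref(bool), C, map(U, unit)), S) =?= tup3(C, S, A),  tup3(tup3(bool, unit, unit), B, tup3(C, nat, nat)) =?= tup3(T1, ref(ref(string)), U).
Decompose map/2: tup3(B, C, map(float, C)) =?= T2,  bool =?= bool.
Bind T2 := tup3(B, C, map(float, C)); no other remaining equation mentions T2.
Delete trivial equation bool =?= bool.
Decompose tup3/3: B =?= C,  tup3(ref(bool), C, map(U, unit)) =?= S,  S =?= A.
Bind B := C; substituting into the one remaining equation that mentions B gives: tup3(tup3(bool, unit, unit), C, tup3(C, nat, nat)) =?= tup3(T1, ref(ref(string)), U). Substituting into the earlier binding gives T2 := tup3(C, C, map(float, C)).
Bind S := tup3(ref(bool), C, map(U, unit)); substituting into the one remaining equation that mentions S gives: tup3(ref(bool), C, map(U, unit)) =?= A.
Bind A := tup3(ref(bool), C, map(U, unit)); no other remaining equation mentions A.
Decompose tup3/3: tup3(bool, unit, unit) =?= T1,  C =?= ref(ref(string)),  tup3(C, nat, nat) =?= U.
Bind T1 := tup3(bool, unit, unit); no other remaining equation mentions T1.
Bind C := ref(ref(string)); substituting into the remaining equation gives: tup3(ref(ref(string)), nat, nat) =?= U. Substituting into the earlier bindings gives T2 := tup3(ref(ref(string)), ref(ref(string)), map(float, ref(ref(string)))), B := ref(ref(string)), S := tup3(ref(bool), ref(ref(string)), map(U, unit)), A := tup3(ref(bool), ref(ref(string)), map(U, unit)).
Bind U := tup3(ref(ref(string)), nat, nat). Substituting into the earlier bindings gives S := tup3(ref(bool), ref(ref(string)), map(tup3(ref(ref(string)), nat, nat), unit)), A := tup3(ref(bool), ref(ref(string)), map(tup3(ref(ref(string)), nat, nat), unit)).
MGU = { T2 := tup3(ref(ref(string)), ref(ref(string)), map(float, ref(ref(string)))), B := ref(ref(string)), S := tup3(ref(bool), ref(ref(string)), map(tup3(ref(ref(string)), nat, nat), unit)), A := tup3(ref(bool), ref(ref(string)), map(tup3(ref(ref(string)), nat, nat), unit)), T1 := tup3(bool, unit, unit), C := ref(ref(string)), U := tup3(ref(ref(string)), nat, nat) }, so U := tup3(ref(ref(string)), nat, nat).

tup3(ref(ref(string)), nat, nat)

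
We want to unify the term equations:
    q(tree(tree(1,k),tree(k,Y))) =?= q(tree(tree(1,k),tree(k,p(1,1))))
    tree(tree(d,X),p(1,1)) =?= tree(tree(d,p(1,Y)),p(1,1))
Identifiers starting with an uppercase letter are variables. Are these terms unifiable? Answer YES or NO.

Decompose q/1: tree(tree(1,k),tree(k,Y)) =?= tree(tree(1,k),tree(k,p(1,1))).
Decompose tree/2: tree(1,k) =?= tree(1,k),  tree(k,Y) =?= tree(k,p(1,1)).
Delete trivial equation tree(1,k) =?= tree(1,k).
Decompose tree/2: k =?= k,  Y =?= p(1,1).
Delete trivial equation k =?= k.
Bind Y := p(1,1); substituting into the remaining equation gives: tree(tree(d,X),p(1,1)) =?= tree(tree(d,p(1,p(1,1))),p(1,1)).
Decompose tree/2: tree(d,X) =?= tree(d,p(1,p(1,1))),  p(1,1) =?= p(1,1).
Decompose tree/2: d =?= d,  X =?= p(1,p(1,1)).
Delete trivial equation d =?= d.
Bind X := p(1,p(1,1)); no other remaining equation mentions X.
Delete trivial equation p(1,1) =?= p(1,1).
No equations remain and no clash or occurs-check failure arose, so a unifier exists.

YES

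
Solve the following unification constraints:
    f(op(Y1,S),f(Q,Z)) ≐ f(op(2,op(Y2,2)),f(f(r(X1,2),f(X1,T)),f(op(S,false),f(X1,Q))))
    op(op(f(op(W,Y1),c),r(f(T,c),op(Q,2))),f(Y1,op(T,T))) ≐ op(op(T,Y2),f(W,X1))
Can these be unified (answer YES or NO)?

YES

Decompose f/2: op(Y1,S) ≐ op(2,op(Y2,2)),  f(Q,Z) ≐ f(f(r(X1,2),f(X1,T)),f(op(S,false),f(X1,Q))).
Decompose op/2: Y1 ≐ 2,  S ≐ op(Y2,2).
Bind Y1 := 2; substituting into the one remaining equation that mentions Y1 gives: op(op(f(op(W,2),c),r(f(T,c),op(Q,2))),f(2,op(T,T))) ≐ op(op(T,Y2),f(W,X1)).
Bind S := op(Y2,2); substituting into the one remaining equation that mentions S gives: f(Q,Z) ≐ f(f(r(X1,2),f(X1,T)),f(op(op(Y2,2),false),f(X1,Q))).
Decompose f/2: Q ≐ f(r(X1,2),f(X1,T)),  Z ≐ f(op(op(Y2,2),false),f(X1,Q)).
Bind Q := f(r(X1,2),f(X1,T)); substituting into the remaining equations gives: Z ≐ f(op(op(Y2,2),false),f(X1,f(r(X1,2),f(X1,T)))),  op(op(f(op(W,2),c),r(f(T,c),op(f(r(X1,2),f(X1,T)),2))),f(2,op(T,T))) ≐ op(op(T,Y2),f(W,X1)).
Bind Z := f(op(op(Y2,2),false),f(X1,f(r(X1,2),f(X1,T)))); no other remaining equation mentions Z.
Decompose op/2: op(f(op(W,2),c),r(f(T,c),op(f(r(X1,2),f(X1,T)),2))) ≐ op(T,Y2),  f(2,op(T,T)) ≐ f(W,X1).
Decompose op/2: f(op(W,2),c) ≐ T,  r(f(T,c),op(f(r(X1,2),f(X1,T)),2)) ≐ Y2.
Bind T := f(op(W,2),c); substituting into the remaining equations gives: r(f(f(op(W,2),c),c),op(f(r(X1,2),f(X1,f(op(W,2),c))),2)) ≐ Y2,  f(2,op(f(op(W,2),c),f(op(W,2),c))) ≐ f(W,X1). Substituting into the earlier bindings gives Q := f(r(X1,2),f(X1,f(op(W,2),c))), Z := f(op(op(Y2,2),false),f(X1,f(r(X1,2),f(X1,f(op(W,2),c))))).
Bind Y2 := r(f(f(op(W,2),c),c),op(f(r(X1,2),f(X1,f(op(W,2),c))),2)); no other remaining equation mentions Y2. Substituting into the earlier bindings gives S := op(r(f(f(op(W,2),c),c),op(f(r(X1,2),f(X1,f(op(W,2),c))),2)),2), Z := f(op(op(r(f(f(op(W,2),c),c),op(f(r(X1,2),f(X1,f(op(W,2),c))),2)),2),false),f(X1,f(r(X1,2),f(X1,f(op(W,2),c))))).
Decompose f/2: 2 ≐ W,  op(f(op(W,2),c),f(op(W,2),c)) ≐ X1.
Bind W := 2; substituting into the remaining equation gives: op(f(op(2,2),c),f(op(2,2),c)) ≐ X1. Substituting into the earlier bindings gives S := op(r(f(f(op(2,2),c),c),op(f(r(X1,2),f(X1,f(op(2,2),c))),2)),2), Q := f(r(X1,2),f(X1,f(op(2,2),c))), Z := f(op(op(r(f(f(op(2,2),c),c),op(f(r(X1,2),f(X1,f(op(2,2),c))),2)),2),false),f(X1,f(r(X1,2),f(X1,f(op(2,2),c))))), T := f(op(2,2),c), Y2 := r(f(f(op(2,2),c),c),op(f(r(X1,2),f(X1,f(op(2,2),c))),2)).
Bind X1 := op(f(op(2,2),c),f(op(2,2),c)). Substituting into the earlier bindings gives S := op(r(f(f(op(2,2),c),c),op(f(r(op(f(op(2,2),c),f(op(2,2),c)),2),f(op(f(op(2,2),c),f(op(2,2),c)),f(op(2,2),c))),2)),2), Q := f(r(op(f(op(2,2),c),f(op(2,2),c)),2),f(op(f(op(2,2),c),f(op(2,2),c)),f(op(2,2),c))), Z := f(op(op(r(f(f(op(2,2),c),c),op(f(r(op(f(op(2,2),c),f(op(2,2),c)),2),f(op(f(op(2,2),c),f(op(2,2),c)),f(op(2,2),c))),2)),2),false),f(op(f(op(2,2),c),f(op(2,2),c)),f(r(op(f(op(2,2),c),f(op(2,2),c)),2),f(op(f(op(2,2),c),f(op(2,2),c)),f(op(2,2),c))))), Y2 := r(f(f(op(2,2),c),c),op(f(r(op(f(op(2,2),c),f(op(2,2),c)),2),f(op(f(op(2,2),c),f(op(2,2),c)),f(op(2,2),c))),2)).
No equations remain and no clash or occurs-check failure arose, so a unifier exists.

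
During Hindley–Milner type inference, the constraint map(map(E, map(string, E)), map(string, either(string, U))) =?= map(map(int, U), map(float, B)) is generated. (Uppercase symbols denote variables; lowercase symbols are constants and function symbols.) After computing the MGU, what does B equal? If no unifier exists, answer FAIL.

FAIL

Decompose map/2: map(E, map(string, E)) =?= map(int, U),  map(string, either(string, U)) =?= map(float, B).
Decompose map/2: E =?= int,  map(string, E) =?= U.
Bind E := int; substituting into the one remaining equation that mentions E gives: map(string, int) =?= U.
Bind U := map(string, int); substituting into the remaining equation gives: map(string, either(string, map(string, int))) =?= map(float, B).
Decompose map/2: string =?= float,  either(string, map(string, int)) =?= B.
Clash: constants string and float differ; no unifier exists.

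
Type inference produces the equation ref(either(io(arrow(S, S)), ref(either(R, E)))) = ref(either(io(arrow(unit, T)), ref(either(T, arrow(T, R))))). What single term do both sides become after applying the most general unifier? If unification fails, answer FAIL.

ref(either(io(arrow(unit, unit)), ref(either(unit, arrow(unit, unit)))))

Decompose ref/1: either(io(arrow(S, S)), ref(either(R, E))) = either(io(arrow(unit, T)), ref(either(T, arrow(T, R)))).
Decompose either/2: io(arrow(S, S)) = io(arrow(unit, T)),  ref(either(R, E)) = ref(either(T, arrow(T, R))).
Decompose io/1: arrow(S, S) = arrow(unit, T).
Decompose arrow/2: S = unit,  S = T.
Bind S := unit; substituting into the one remaining equation that mentions S gives: unit = T.
Bind T := unit; substituting into the remaining equation gives: ref(either(R, E)) = ref(either(unit, arrow(unit, R))).
Decompose ref/1: either(R, E) = either(unit, arrow(unit, R)).
Decompose either/2: R = unit,  E = arrow(unit, R).
Bind R := unit; substituting into the remaining equation gives: E = arrow(unit, unit).
Bind E := arrow(unit, unit).
Applying the MGU to either side gives ref(either(io(arrow(unit, unit)), ref(either(unit, arrow(unit, unit))))).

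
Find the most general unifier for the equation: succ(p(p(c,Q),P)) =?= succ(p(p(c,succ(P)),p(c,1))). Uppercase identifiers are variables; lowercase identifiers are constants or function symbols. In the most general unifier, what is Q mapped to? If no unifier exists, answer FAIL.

Decompose succ/1: p(p(c,Q),P) =?= p(p(c,succ(P)),p(c,1)).
Decompose p/2: p(c,Q) =?= p(c,succ(P)),  P =?= p(c,1).
Decompose p/2: c =?= c,  Q =?= succ(P).
Delete trivial equation c =?= c.
Bind Q := succ(P); no other remaining equation mentions Q.
Bind P := p(c,1). Substituting into the earlier binding gives Q := succ(p(c,1)).
MGU = { Q := succ(p(c,1)), P := p(c,1) }, so Q := succ(p(c,1)).

succ(p(c,1))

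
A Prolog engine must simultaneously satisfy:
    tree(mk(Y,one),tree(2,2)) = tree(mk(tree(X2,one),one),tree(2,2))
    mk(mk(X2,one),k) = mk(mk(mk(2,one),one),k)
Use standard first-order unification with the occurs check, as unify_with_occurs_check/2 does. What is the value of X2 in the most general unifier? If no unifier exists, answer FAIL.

mk(2,one)

Decompose tree/2: mk(Y,one) = mk(tree(X2,one),one),  tree(2,2) = tree(2,2).
Decompose mk/2: Y = tree(X2,one),  one = one.
Bind Y := tree(X2,one); no other remaining equation mentions Y.
Delete trivial equation one = one.
Delete trivial equation tree(2,2) = tree(2,2).
Decompose mk/2: mk(X2,one) = mk(mk(2,one),one),  k = k.
Decompose mk/2: X2 = mk(2,one),  one = one.
Bind X2 := mk(2,one); no other remaining equation mentions X2. Substituting into the earlier binding gives Y := tree(mk(2,one),one).
Delete trivial equation one = one.
Delete trivial equation k = k.
MGU = { Y -> tree(mk(2,one),one), X2 -> mk(2,one) }, so X2 -> mk(2,one).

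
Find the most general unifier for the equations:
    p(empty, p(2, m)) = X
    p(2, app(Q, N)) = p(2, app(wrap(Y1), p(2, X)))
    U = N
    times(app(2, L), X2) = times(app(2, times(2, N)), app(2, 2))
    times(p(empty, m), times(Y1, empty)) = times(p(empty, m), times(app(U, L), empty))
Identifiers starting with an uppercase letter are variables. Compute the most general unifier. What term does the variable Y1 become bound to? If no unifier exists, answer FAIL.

Bind X := p(empty, p(2, m)); substituting into the one remaining equation that mentions X gives: p(2, app(Q, N)) = p(2, app(wrap(Y1), p(2, p(empty, p(2, m))))).
Decompose p/2: 2 = 2,  app(Q, N) = app(wrap(Y1), p(2, p(empty, p(2, m)))).
Delete trivial equation 2 = 2.
Decompose app/2: Q = wrap(Y1),  N = p(2, p(empty, p(2, m))).
Bind Q := wrap(Y1); no other remaining equation mentions Q.
Bind N := p(2, p(empty, p(2, m))); substituting into the 2 remaining equations that mention N gives: U = p(2, p(empty, p(2, m))),  times(app(2, L), X2) = times(app(2, times(2, p(2, p(empty, p(2, m))))), app(2, 2)).
Bind U := p(2, p(empty, p(2, m))); substituting into the one remaining equation that mentions U gives: times(p(empty, m), times(Y1, empty)) = times(p(empty, m), times(app(p(2, p(empty, p(2, m))), L), empty)).
Decompose times/2: app(2, L) = app(2, times(2, p(2, p(empty, p(2, m))))),  X2 = app(2, 2).
Decompose app/2: 2 = 2,  L = times(2, p(2, p(empty, p(2, m)))).
Delete trivial equation 2 = 2.
Bind L := times(2, p(2, p(empty, p(2, m)))); substituting into the one remaining equation that mentions L gives: times(p(empty, m), times(Y1, empty)) = times(p(empty, m), times(app(p(2, p(empty, p(2, m))), times(2, p(2, p(empty, p(2, m))))), empty)).
Bind X2 := app(2, 2); no other remaining equation mentions X2.
Decompose times/2: p(empty, m) = p(empty, m),  times(Y1, empty) = times(app(p(2, p(empty, p(2, m))), times(2, p(2, p(empty, p(2, m))))), empty).
Delete trivial equation p(empty, m) = p(empty, m).
Decompose times/2: Y1 = app(p(2, p(empty, p(2, m))), times(2, p(2, p(empty, p(2, m))))),  empty = empty.
Bind Y1 := app(p(2, p(empty, p(2, m))), times(2, p(2, p(empty, p(2, m))))); no other remaining equation mentions Y1. Substituting into the earlier binding gives Q := wrap(app(p(2, p(empty, p(2, m))), times(2, p(2, p(empty, p(2, m)))))).
Delete trivial equation empty = empty.
MGU = { X ↦ p(empty, p(2, m)), Q ↦ wrap(app(p(2, p(empty, p(2, m))), times(2, p(2, p(empty, p(2, m)))))), N ↦ p(2, p(empty, p(2, m))), U ↦ p(2, p(empty, p(2, m))), L ↦ times(2, p(2, p(empty, p(2, m)))), X2 ↦ app(2, 2), Y1 ↦ app(p(2, p(empty, p(2, m))), times(2, p(2, p(empty, p(2, m))))) }, so Y1 ↦ app(p(2, p(empty, p(2, m))), times(2, p(2, p(empty, p(2, m))))).

app(p(2, p(empty, p(2, m))), times(2, p(2, p(empty, p(2, m)))))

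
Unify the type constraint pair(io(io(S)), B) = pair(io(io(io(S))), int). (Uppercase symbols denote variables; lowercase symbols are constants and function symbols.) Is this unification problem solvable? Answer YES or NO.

NO

Decompose pair/2: io(io(S)) = io(io(io(S))),  B = int.
Decompose io/1: io(S) = io(io(S)).
Decompose io/1: S = io(S).
Occurs check fails: S occurs in io(S); the equation S = io(S) has no finite solution.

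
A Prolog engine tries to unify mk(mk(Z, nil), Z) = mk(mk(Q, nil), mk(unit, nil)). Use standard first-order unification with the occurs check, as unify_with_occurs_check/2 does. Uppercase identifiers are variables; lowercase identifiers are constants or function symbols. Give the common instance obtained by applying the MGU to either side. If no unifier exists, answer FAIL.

Decompose mk/2: mk(Z, nil) = mk(Q, nil),  Z = mk(unit, nil).
Decompose mk/2: Z = Q,  nil = nil.
Bind Z := Q; substituting into the one remaining equation that mentions Z gives: Q = mk(unit, nil).
Delete trivial equation nil = nil.
Bind Q := mk(unit, nil). Substituting into the earlier binding gives Z := mk(unit, nil).
Applying the MGU to either side gives mk(mk(mk(unit, nil), nil), mk(unit, nil)).

mk(mk(mk(unit, nil), nil), mk(unit, nil))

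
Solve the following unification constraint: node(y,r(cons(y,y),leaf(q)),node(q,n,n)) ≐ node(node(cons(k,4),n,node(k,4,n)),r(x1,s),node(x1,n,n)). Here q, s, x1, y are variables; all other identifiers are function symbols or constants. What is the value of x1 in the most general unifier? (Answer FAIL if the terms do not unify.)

cons(node(cons(k,4),n,node(k,4,n)),node(cons(k,4),n,node(k,4,n)))

Decompose node/3: y ≐ node(cons(k,4),n,node(k,4,n)),  r(cons(y,y),leaf(q)) ≐ r(x1,s),  node(q,n,n) ≐ node(x1,n,n).
Bind y := node(cons(k,4),n,node(k,4,n)); substituting into the one remaining equation that mentions y gives: r(cons(node(cons(k,4),n,node(k,4,n)),node(cons(k,4),n,node(k,4,n))),leaf(q)) ≐ r(x1,s).
Decompose r/2: cons(node(cons(k,4),n,node(k,4,n)),node(cons(k,4),n,node(k,4,n))) ≐ x1,  leaf(q) ≐ s.
Bind x1 := cons(node(cons(k,4),n,node(k,4,n)),node(cons(k,4),n,node(k,4,n))); substituting into the one remaining equation that mentions x1 gives: node(q,n,n) ≐ node(cons(node(cons(k,4),n,node(k,4,n)),node(cons(k,4),n,node(k,4,n))),n,n).
Bind s := leaf(q); no other remaining equation mentions s.
Decompose node/3: q ≐ cons(node(cons(k,4),n,node(k,4,n)),node(cons(k,4),n,node(k,4,n))),  n ≐ n,  n ≐ n.
Bind q := cons(node(cons(k,4),n,node(k,4,n)),node(cons(k,4),n,node(k,4,n))); no other remaining equation mentions q. Substituting into the earlier binding gives s := leaf(cons(node(cons(k,4),n,node(k,4,n)),node(cons(k,4),n,node(k,4,n)))).
Delete trivial equation n ≐ n.
Delete trivial equation n ≐ n.
MGU = { y ↦ node(cons(k,4),n,node(k,4,n)), x1 ↦ cons(node(cons(k,4),n,node(k,4,n)),node(cons(k,4),n,node(k,4,n))), s ↦ leaf(cons(node(cons(k,4),n,node(k,4,n)),node(cons(k,4),n,node(k,4,n)))), q ↦ cons(node(cons(k,4),n,node(k,4,n)),node(cons(k,4),n,node(k,4,n))) }, so x1 ↦ cons(node(cons(k,4),n,node(k,4,n)),node(cons(k,4),n,node(k,4,n))).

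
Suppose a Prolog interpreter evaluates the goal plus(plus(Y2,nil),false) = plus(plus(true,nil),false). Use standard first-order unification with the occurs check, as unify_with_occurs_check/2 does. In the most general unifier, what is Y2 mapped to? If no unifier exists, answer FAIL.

Decompose plus/2: plus(Y2,nil) = plus(true,nil),  false = false.
Decompose plus/2: Y2 = true,  nil = nil.
Bind Y2 := true; no other remaining equation mentions Y2.
Delete trivial equation nil = nil.
Delete trivial equation false = false.
MGU = { Y2 -> true }, so Y2 -> true.

true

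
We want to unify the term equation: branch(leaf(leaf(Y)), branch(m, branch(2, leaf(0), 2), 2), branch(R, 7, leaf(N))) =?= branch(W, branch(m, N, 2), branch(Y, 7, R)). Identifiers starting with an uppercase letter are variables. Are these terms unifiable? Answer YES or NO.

YES

Decompose branch/3: leaf(leaf(Y)) =?= W,  branch(m, branch(2, leaf(0), 2), 2) =?= branch(m, N, 2),  branch(R, 7, leaf(N)) =?= branch(Y, 7, R).
Bind W := leaf(leaf(Y)); no other remaining equation mentions W.
Decompose branch/3: m =?= m,  branch(2, leaf(0), 2) =?= N,  2 =?= 2.
Delete trivial equation m =?= m.
Bind N := branch(2, leaf(0), 2); substituting into the one remaining equation that mentions N gives: branch(R, 7, leaf(branch(2, leaf(0), 2))) =?= branch(Y, 7, R).
Delete trivial equation 2 =?= 2.
Decompose branch/3: R =?= Y,  7 =?= 7,  leaf(branch(2, leaf(0), 2)) =?= R.
Bind R := Y; substituting into the one remaining equation that mentions R gives: leaf(branch(2, leaf(0), 2)) =?= Y.
Delete trivial equation 7 =?= 7.
Bind Y := leaf(branch(2, leaf(0), 2)). Substituting into the earlier bindings gives W := leaf(leaf(leaf(branch(2, leaf(0), 2)))), R := leaf(branch(2, leaf(0), 2)).
No equations remain and no clash or occurs-check failure arose, so a unifier exists.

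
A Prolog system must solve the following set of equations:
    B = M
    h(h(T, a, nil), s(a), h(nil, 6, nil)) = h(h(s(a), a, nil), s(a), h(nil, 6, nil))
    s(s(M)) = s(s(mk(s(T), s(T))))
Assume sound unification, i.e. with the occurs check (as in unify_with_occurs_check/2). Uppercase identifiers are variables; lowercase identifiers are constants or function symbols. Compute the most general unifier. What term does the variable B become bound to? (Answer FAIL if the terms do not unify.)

Bind B := M; no other remaining equation mentions B.
Decompose h/3: h(T, a, nil) = h(s(a), a, nil),  s(a) = s(a),  h(nil, 6, nil) = h(nil, 6, nil).
Decompose h/3: T = s(a),  a = a,  nil = nil.
Bind T := s(a); substituting into the one remaining equation that mentions T gives: s(s(M)) = s(s(mk(s(s(a)), s(s(a))))).
Delete trivial equation a = a.
Delete trivial equation nil = nil.
Delete trivial equation s(a) = s(a).
Delete trivial equation h(nil, 6, nil) = h(nil, 6, nil).
Decompose s/1: s(M) = s(mk(s(s(a)), s(s(a)))).
Decompose s/1: M = mk(s(s(a)), s(s(a))).
Bind M := mk(s(s(a)), s(s(a))). Substituting into the earlier binding gives B := mk(s(s(a)), s(s(a))).
MGU = { B ↦ mk(s(s(a)), s(s(a))), T ↦ s(a), M ↦ mk(s(s(a)), s(s(a))) }, so B ↦ mk(s(s(a)), s(s(a))).

mk(s(s(a)), s(s(a)))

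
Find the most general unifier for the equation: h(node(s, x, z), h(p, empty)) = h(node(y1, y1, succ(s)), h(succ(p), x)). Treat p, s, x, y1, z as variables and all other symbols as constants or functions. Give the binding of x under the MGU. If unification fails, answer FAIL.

Decompose h/2: node(s, x, z) = node(y1, y1, succ(s)),  h(p, empty) = h(succ(p), x).
Decompose node/3: s = y1,  x = y1,  z = succ(s).
Bind s := y1; substituting into the one remaining equation that mentions s gives: z = succ(y1).
Bind x := y1; substituting into the one remaining equation that mentions x gives: h(p, empty) = h(succ(p), y1).
Bind z := succ(y1); no other remaining equation mentions z.
Decompose h/2: p = succ(p),  empty = y1.
Occurs check fails: p occurs in succ(p); the equation p = succ(p) has no finite solution.

FAIL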